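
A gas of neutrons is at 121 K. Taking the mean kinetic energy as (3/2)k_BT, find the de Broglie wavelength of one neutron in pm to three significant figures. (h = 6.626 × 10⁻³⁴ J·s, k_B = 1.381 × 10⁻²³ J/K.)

KE = (3/2)k_BT = 1.5 × 1.381 × 10⁻²³ × 121 = 2.507 × 10⁻²¹ J.
p = √(2mKE) = √(2 × 1.675 × 10⁻²⁷ × 2.507 × 10⁻²¹) = 2.898 × 10⁻²⁴ kg·m/s.
λ = h/p = 2.29 × 10⁻¹⁰ m = 229 pm.

λ = 229 pm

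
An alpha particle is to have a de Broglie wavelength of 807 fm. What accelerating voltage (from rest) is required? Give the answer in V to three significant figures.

V = 158 V

p = h/λ = 6.626 × 10⁻³⁴ / 8.070 × 10⁻¹³ = 8.211 × 10⁻²² kg·m/s.
KE = p²/(2m) = 5.073 × 10⁻¹⁷ J.
V = KE/2e = 5.073 × 10⁻¹⁷ / (2 × 1.602 × 10⁻¹⁹) = 158 V.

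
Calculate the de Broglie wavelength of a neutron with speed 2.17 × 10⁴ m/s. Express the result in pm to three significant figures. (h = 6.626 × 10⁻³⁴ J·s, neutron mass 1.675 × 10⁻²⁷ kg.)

p = mv = 1.675 × 10⁻²⁷ × 2.17 × 10⁴ = 3.635 × 10⁻²³ kg·m/s.
λ = h/p = 6.626 × 10⁻³⁴ / 3.635 × 10⁻²³ = 1.82 × 10⁻¹¹ m = 18.2 pm.

λ = 18.2 pm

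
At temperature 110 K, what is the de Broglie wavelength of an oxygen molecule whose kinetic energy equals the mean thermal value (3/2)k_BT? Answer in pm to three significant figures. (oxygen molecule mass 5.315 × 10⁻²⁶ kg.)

λ = 42.6 pm

KE = (3/2)k_BT = 1.5 × 1.381 × 10⁻²³ × 110 = 2.279 × 10⁻²¹ J.
p = √(2mKE) = √(2 × 5.315 × 10⁻²⁶ × 2.279 × 10⁻²¹) = 1.556 × 10⁻²³ kg·m/s.
λ = h/p = 4.26 × 10⁻¹¹ m = 42.6 pm.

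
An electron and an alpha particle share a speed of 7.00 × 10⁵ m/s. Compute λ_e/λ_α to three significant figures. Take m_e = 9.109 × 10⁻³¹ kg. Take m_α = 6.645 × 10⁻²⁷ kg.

λ_e/λ_α = 7290

At fixed v, p = mv so λ = h/(mv) ∝ 1/m.
λ_e/λ_α = m_α/m_e = 6.645 × 10⁻²⁷/9.109 × 10⁻³¹ = 7290.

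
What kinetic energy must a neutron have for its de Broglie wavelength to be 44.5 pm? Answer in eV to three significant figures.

KE = 0.413 eV

p = h/λ = 6.626 × 10⁻³⁴ / 4.450 × 10⁻¹¹ = 1.489 × 10⁻²³ kg·m/s.
KE = p²/(2m) = (1.489 × 10⁻²³)² / (2 × 1.675 × 10⁻²⁷) = 6.618 × 10⁻²⁰ J = 0.413 eV.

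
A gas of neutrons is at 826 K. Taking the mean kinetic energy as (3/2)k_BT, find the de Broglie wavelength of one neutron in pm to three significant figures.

λ = 87.5 pm

KE = (3/2)k_BT = 1.5 × 1.381 × 10⁻²³ × 826 = 1.711 × 10⁻²⁰ J.
p = √(2mKE) = √(2 × 1.675 × 10⁻²⁷ × 1.711 × 10⁻²⁰) = 7.571 × 10⁻²⁴ kg·m/s.
λ = h/p = 8.75 × 10⁻¹¹ m = 87.5 pm.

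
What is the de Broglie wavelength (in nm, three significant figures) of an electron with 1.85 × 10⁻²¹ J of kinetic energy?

p = √(2mKE) = √(2 × 9.109 × 10⁻³¹ × 1.850 × 10⁻²¹) = 5.805 × 10⁻²⁶ kg·m/s.
λ = h/p = 6.626 × 10⁻³⁴ / 5.805 × 10⁻²⁶ = 1.14 × 10⁻⁸ m = 11.4 nm.

λ = 11.4 nm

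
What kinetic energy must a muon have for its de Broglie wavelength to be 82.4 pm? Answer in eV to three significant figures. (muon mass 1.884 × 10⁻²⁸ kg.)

KE = 1.07 eV

p = h/λ = 6.626 × 10⁻³⁴ / 8.240 × 10⁻¹¹ = 8.041 × 10⁻²⁴ kg·m/s.
KE = p²/(2m) = (8.041 × 10⁻²⁴)² / (2 × 1.884 × 10⁻²⁸) = 1.716 × 10⁻¹⁹ J = 1.07 eV.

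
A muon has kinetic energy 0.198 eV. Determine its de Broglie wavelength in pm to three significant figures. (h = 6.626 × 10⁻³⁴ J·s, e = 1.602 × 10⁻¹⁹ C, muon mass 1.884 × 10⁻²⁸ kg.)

KE = 0.198 eV = 3.172 × 10⁻²⁰ J.
p = √(2mKE) = √(2 × 1.884 × 10⁻²⁸ × 3.172 × 10⁻²⁰) = 3.457 × 10⁻²⁴ kg·m/s.
λ = h/p = 6.626 × 10⁻³⁴ / 3.457 × 10⁻²⁴ = 1.92 × 10⁻¹⁰ m = 192 pm.

λ = 192 pm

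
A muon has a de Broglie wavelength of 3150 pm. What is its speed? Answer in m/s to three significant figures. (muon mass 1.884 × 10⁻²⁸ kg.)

p = h/λ = 6.626 × 10⁻³⁴ / 3.150 × 10⁻⁹ = 2.103 × 10⁻²⁵ kg·m/s.
v = p/m = 2.103 × 10⁻²⁵ / 1.884 × 10⁻²⁸ = 1.12 × 10³ m/s = 1120 m/s.

v = 1120 m/s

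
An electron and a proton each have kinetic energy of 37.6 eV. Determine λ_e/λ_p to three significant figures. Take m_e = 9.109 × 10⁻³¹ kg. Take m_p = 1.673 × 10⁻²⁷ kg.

At fixed KE, p = √(2mKE) so λ = h/p ∝ 1/√m.
λ_e/λ_p = √(m_p/m_e) = √(1.673 × 10⁻²⁷/9.109 × 10⁻³¹) = √(1837) = 42.9.

λ_e/λ_p = 42.9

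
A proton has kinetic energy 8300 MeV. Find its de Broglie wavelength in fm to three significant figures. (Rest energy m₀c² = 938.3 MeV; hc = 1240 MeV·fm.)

Total energy E = KE + m₀c² = 8300 + 938.3 = 9238.3 MeV.
(pc)² = E² − (m₀c²)² = (9238.3)² − (938.3)² = 8.447 × 10⁷ MeV², so pc = 9191 MeV.
λ = hc/(pc) = 1240 MeV·fm / 9191 MeV = 0.135 fm.

λ = 0.135 fm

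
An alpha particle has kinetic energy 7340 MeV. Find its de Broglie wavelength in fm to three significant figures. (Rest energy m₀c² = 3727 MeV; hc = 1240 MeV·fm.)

Total energy E = KE + m₀c² = 7340 + 3727 = 11067 MeV.
(pc)² = E² − (m₀c²)² = (11067)² − (3727)² = 1.086 × 10⁸ MeV², so pc = 1.042 × 10⁴ MeV.
λ = hc/(pc) = 1240 MeV·fm / 1.042 × 10⁴ MeV = 0.119 fm.

λ = 0.119 fm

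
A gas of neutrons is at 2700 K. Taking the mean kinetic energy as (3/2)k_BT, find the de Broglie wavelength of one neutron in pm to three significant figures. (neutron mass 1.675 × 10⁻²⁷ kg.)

λ = 48.4 pm

KE = (3/2)k_BT = 1.5 × 1.381 × 10⁻²³ × 2700 = 5.593 × 10⁻²⁰ J.
p = √(2mKE) = √(2 × 1.675 × 10⁻²⁷ × 5.593 × 10⁻²⁰) = 1.369 × 10⁻²³ kg·m/s.
λ = h/p = 4.84 × 10⁻¹¹ m = 48.4 pm.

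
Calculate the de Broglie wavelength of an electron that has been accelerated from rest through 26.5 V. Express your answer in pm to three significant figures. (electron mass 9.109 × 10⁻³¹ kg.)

λ = 238 pm

KE = eV = 1.602 × 10⁻¹⁹ × 26.50 = 4.245 × 10⁻¹⁸ J.
p = √(2mKE) = √(2 × 9.109 × 10⁻³¹ × 4.245 × 10⁻¹⁸) = 2.781 × 10⁻²⁴ kg·m/s.
λ = h/p = 6.626 × 10⁻³⁴ / 2.781 × 10⁻²⁴ = 2.38 × 10⁻¹⁰ m = 238 pm.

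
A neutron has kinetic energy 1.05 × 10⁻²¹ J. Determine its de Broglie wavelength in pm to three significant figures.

λ = 353 pm

p = √(2mKE) = √(2 × 1.675 × 10⁻²⁷ × 1.050 × 10⁻²¹) = 1.875 × 10⁻²⁴ kg·m/s.
λ = h/p = 6.626 × 10⁻³⁴ / 1.875 × 10⁻²⁴ = 3.53 × 10⁻¹⁰ m = 353 pm.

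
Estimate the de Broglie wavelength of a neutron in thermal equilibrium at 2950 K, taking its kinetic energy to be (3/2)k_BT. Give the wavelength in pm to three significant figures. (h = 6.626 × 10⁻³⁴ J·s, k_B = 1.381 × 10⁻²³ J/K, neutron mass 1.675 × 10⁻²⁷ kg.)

KE = (3/2)k_BT = 1.5 × 1.381 × 10⁻²³ × 2950 = 6.111 × 10⁻²⁰ J.
p = √(2mKE) = √(2 × 1.675 × 10⁻²⁷ × 6.111 × 10⁻²⁰) = 1.431 × 10⁻²³ kg·m/s.
λ = h/p = 4.63 × 10⁻¹¹ m = 46.3 pm.

λ = 46.3 pm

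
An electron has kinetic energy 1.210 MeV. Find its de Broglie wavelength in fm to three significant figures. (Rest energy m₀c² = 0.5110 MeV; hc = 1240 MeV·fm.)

λ = 755 fm

Total energy E = KE + m₀c² = 1.210 + 0.5110 = 1.7210 MeV.
(pc)² = E² − (m₀c²)² = (1.7210)² − (0.5110)² = 2.701 MeV², so pc = 1.643 MeV.
λ = hc/(pc) = 1240 MeV·fm / 1.643 MeV = 755 fm.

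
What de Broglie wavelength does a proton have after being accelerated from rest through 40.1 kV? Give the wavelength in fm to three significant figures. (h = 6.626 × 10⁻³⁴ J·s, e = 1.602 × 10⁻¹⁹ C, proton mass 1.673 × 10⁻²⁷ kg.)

KE = eV = 1.602 × 10⁻¹⁹ × 4.010 × 10⁴ = 6.424 × 10⁻¹⁵ J.
p = √(2mKE) = √(2 × 1.673 × 10⁻²⁷ × 6.424 × 10⁻¹⁵) = 4.636 × 10⁻²¹ kg·m/s.
λ = h/p = 6.626 × 10⁻³⁴ / 4.636 × 10⁻²¹ = 1.43 × 10⁻¹³ m = 143 fm.

λ = 143 fm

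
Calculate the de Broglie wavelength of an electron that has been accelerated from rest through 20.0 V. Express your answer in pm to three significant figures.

KE = eV = 1.602 × 10⁻¹⁹ × 20.00 = 3.204 × 10⁻¹⁸ J.
p = √(2mKE) = √(2 × 9.109 × 10⁻³¹ × 3.204 × 10⁻¹⁸) = 2.416 × 10⁻²⁴ kg·m/s.
λ = h/p = 6.626 × 10⁻³⁴ / 2.416 × 10⁻²⁴ = 2.74 × 10⁻¹⁰ m = 274 pm.

λ = 274 pm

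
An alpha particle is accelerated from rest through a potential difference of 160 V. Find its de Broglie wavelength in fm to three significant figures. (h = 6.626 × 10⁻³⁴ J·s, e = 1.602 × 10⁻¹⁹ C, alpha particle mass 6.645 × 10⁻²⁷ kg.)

KE = 2eV = 2 × 1.602 × 10⁻¹⁹ × 160.0 = 5.126 × 10⁻¹⁷ J.
p = √(2mKE) = √(2 × 6.645 × 10⁻²⁷ × 5.126 × 10⁻¹⁷) = 8.254 × 10⁻²² kg·m/s.
λ = h/p = 6.626 × 10⁻³⁴ / 8.254 × 10⁻²² = 8.03 × 10⁻¹³ m = 803 fm.

λ = 803 fm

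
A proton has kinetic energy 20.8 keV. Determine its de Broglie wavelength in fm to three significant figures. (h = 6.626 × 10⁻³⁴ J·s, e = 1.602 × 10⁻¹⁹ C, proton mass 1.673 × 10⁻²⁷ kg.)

λ = 198 fm

KE = 20.8 keV = 3.332 × 10⁻¹⁵ J.
p = √(2mKE) = √(2 × 1.673 × 10⁻²⁷ × 3.332 × 10⁻¹⁵) = 3.339 × 10⁻²¹ kg·m/s.
λ = h/p = 6.626 × 10⁻³⁴ / 3.339 × 10⁻²¹ = 1.98 × 10⁻¹³ m = 198 fm.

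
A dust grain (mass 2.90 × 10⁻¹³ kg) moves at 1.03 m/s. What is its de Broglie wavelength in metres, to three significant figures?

λ = 2.22 × 10⁻²¹ m

p = mv = 2.90 × 10⁻¹³ × 1.03 = 2.987 × 10⁻¹³ kg·m/s.
λ = h/p = 6.626 × 10⁻³⁴ / 2.987 × 10⁻¹³ = 2.22 × 10⁻²¹ m.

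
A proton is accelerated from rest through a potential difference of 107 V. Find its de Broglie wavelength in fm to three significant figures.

KE = eV = 1.602 × 10⁻¹⁹ × 107.0 = 1.714 × 10⁻¹⁷ J.
p = √(2mKE) = √(2 × 1.673 × 10⁻²⁷ × 1.714 × 10⁻¹⁷) = 2.395 × 10⁻²² kg·m/s.
λ = h/p = 6.626 × 10⁻³⁴ / 2.395 × 10⁻²² = 2.77 × 10⁻¹² m = 2770 fm.

λ = 2770 fm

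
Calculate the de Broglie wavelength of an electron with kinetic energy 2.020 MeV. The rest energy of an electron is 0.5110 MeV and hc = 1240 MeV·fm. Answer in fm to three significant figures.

λ = 500 fm

Total energy E = KE + m₀c² = 2.020 + 0.5110 = 2.5310 MeV.
(pc)² = E² − (m₀c²)² = (2.5310)² − (0.5110)² = 6.145 MeV², so pc = 2.479 MeV.
λ = hc/(pc) = 1240 MeV·fm / 2.479 MeV = 500 fm.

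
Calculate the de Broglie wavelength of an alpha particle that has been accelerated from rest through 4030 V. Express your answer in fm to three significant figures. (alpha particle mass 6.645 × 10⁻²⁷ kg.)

λ = 160 fm

KE = 2eV = 2 × 1.602 × 10⁻¹⁹ × 4030 = 1.291 × 10⁻¹⁵ J.
p = √(2mKE) = √(2 × 6.645 × 10⁻²⁷ × 1.291 × 10⁻¹⁵) = 4.142 × 10⁻²¹ kg·m/s.
λ = h/p = 6.626 × 10⁻³⁴ / 4.142 × 10⁻²¹ = 1.60 × 10⁻¹³ m = 160 fm.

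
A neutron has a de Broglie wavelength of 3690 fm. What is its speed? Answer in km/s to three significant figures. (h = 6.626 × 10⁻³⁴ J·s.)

v = 107 km/s

p = h/λ = 6.626 × 10⁻³⁴ / 3.690 × 10⁻¹² = 1.796 × 10⁻²² kg·m/s.
v = p/m = 1.796 × 10⁻²² / 1.675 × 10⁻²⁷ = 1.07 × 10⁵ m/s = 107 km/s.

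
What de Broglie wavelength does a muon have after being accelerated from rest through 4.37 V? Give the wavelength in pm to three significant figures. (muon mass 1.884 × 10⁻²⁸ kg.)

KE = eV = 1.602 × 10⁻¹⁹ × 4.370 = 7.001 × 10⁻¹⁹ J.
p = √(2mKE) = √(2 × 1.884 × 10⁻²⁸ × 7.001 × 10⁻¹⁹) = 1.624 × 10⁻²³ kg·m/s.
λ = h/p = 6.626 × 10⁻³⁴ / 1.624 × 10⁻²³ = 4.08 × 10⁻¹¹ m = 40.8 pm.

λ = 40.8 pm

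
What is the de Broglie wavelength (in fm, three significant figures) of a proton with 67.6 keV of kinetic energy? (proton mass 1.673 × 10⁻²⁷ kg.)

λ = 110 fm

KE = 67.6 keV = 1.083 × 10⁻¹⁴ J.
p = √(2mKE) = √(2 × 1.673 × 10⁻²⁷ × 1.083 × 10⁻¹⁴) = 6.020 × 10⁻²¹ kg·m/s.
λ = h/p = 6.626 × 10⁻³⁴ / 6.020 × 10⁻²¹ = 1.10 × 10⁻¹³ m = 110 fm.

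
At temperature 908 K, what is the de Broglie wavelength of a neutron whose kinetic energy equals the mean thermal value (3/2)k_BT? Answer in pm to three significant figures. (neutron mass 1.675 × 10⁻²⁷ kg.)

KE = (3/2)k_BT = 1.5 × 1.381 × 10⁻²³ × 908 = 1.881 × 10⁻²⁰ J.
p = √(2mKE) = √(2 × 1.675 × 10⁻²⁷ × 1.881 × 10⁻²⁰) = 7.938 × 10⁻²⁴ kg·m/s.
λ = h/p = 8.35 × 10⁻¹¹ m = 83.5 pm.

λ = 83.5 pm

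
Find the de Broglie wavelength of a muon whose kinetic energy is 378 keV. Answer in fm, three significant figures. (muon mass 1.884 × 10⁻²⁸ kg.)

λ = 139 fm

KE = 378 keV = 6.056 × 10⁻¹⁴ J.
p = √(2mKE) = √(2 × 1.884 × 10⁻²⁸ × 6.056 × 10⁻¹⁴) = 4.777 × 10⁻²¹ kg·m/s.
λ = h/p = 6.626 × 10⁻³⁴ / 4.777 × 10⁻²¹ = 1.39 × 10⁻¹³ m = 139 fm.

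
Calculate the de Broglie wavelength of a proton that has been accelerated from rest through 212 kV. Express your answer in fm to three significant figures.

λ = 62.2 fm

KE = eV = 1.602 × 10⁻¹⁹ × 2.120 × 10⁵ = 3.396 × 10⁻¹⁴ J.
p = √(2mKE) = √(2 × 1.673 × 10⁻²⁷ × 3.396 × 10⁻¹⁴) = 1.066 × 10⁻²⁰ kg·m/s.
λ = h/p = 6.626 × 10⁻³⁴ / 1.066 × 10⁻²⁰ = 6.22 × 10⁻¹⁴ m = 62.2 fm.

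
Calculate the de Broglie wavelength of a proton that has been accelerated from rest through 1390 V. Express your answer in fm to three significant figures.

KE = eV = 1.602 × 10⁻¹⁹ × 1390 = 2.227 × 10⁻¹⁶ J.
p = √(2mKE) = √(2 × 1.673 × 10⁻²⁷ × 2.227 × 10⁻¹⁶) = 8.632 × 10⁻²² kg·m/s.
λ = h/p = 6.626 × 10⁻³⁴ / 8.632 × 10⁻²² = 7.68 × 10⁻¹³ m = 768 fm.

λ = 768 fm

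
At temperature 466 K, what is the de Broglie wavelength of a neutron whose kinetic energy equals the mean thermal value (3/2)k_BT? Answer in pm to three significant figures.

KE = (3/2)k_BT = 1.5 × 1.381 × 10⁻²³ × 466 = 9.653 × 10⁻²¹ J.
p = √(2mKE) = √(2 × 1.675 × 10⁻²⁷ × 9.653 × 10⁻²¹) = 5.687 × 10⁻²⁴ kg·m/s.
λ = h/p = 1.17 × 10⁻¹⁰ m = 117 pm.

λ = 117 pm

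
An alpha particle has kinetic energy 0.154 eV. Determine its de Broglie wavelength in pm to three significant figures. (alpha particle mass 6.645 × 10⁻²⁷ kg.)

λ = 36.6 pm

KE = 0.154 eV = 2.467 × 10⁻²⁰ J.
p = √(2mKE) = √(2 × 6.645 × 10⁻²⁷ × 2.467 × 10⁻²⁰) = 1.811 × 10⁻²³ kg·m/s.
λ = h/p = 6.626 × 10⁻³⁴ / 1.811 × 10⁻²³ = 3.66 × 10⁻¹¹ m = 36.6 pm.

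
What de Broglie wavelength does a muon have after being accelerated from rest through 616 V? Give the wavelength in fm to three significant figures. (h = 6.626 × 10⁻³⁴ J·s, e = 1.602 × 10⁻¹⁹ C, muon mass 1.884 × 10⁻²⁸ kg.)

λ = 3440 fm

KE = eV = 1.602 × 10⁻¹⁹ × 616.0 = 9.868 × 10⁻¹⁷ J.
p = √(2mKE) = √(2 × 1.884 × 10⁻²⁸ × 9.868 × 10⁻¹⁷) = 1.928 × 10⁻²² kg·m/s.
λ = h/p = 6.626 × 10⁻³⁴ / 1.928 × 10⁻²² = 3.44 × 10⁻¹² m = 3440 fm.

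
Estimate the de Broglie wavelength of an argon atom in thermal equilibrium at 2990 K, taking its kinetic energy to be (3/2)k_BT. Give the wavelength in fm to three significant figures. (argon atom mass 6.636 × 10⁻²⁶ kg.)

λ = 7310 fm

KE = (3/2)k_BT = 1.5 × 1.381 × 10⁻²³ × 2990 = 6.194 × 10⁻²⁰ J.
p = √(2mKE) = √(2 × 6.636 × 10⁻²⁶ × 6.194 × 10⁻²⁰) = 9.067 × 10⁻²³ kg·m/s.
λ = h/p = 7.31 × 10⁻¹² m = 7310 fm.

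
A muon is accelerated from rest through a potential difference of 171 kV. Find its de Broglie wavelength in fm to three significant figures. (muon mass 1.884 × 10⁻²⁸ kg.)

λ = 206 fm

KE = eV = 1.602 × 10⁻¹⁹ × 1.710 × 10⁵ = 2.739 × 10⁻¹⁴ J.
p = √(2mKE) = √(2 × 1.884 × 10⁻²⁸ × 2.739 × 10⁻¹⁴) = 3.213 × 10⁻²¹ kg·m/s.
λ = h/p = 6.626 × 10⁻³⁴ / 3.213 × 10⁻²¹ = 2.06 × 10⁻¹³ m = 206 fm.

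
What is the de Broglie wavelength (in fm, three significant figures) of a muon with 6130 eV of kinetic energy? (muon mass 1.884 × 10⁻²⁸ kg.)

KE = 6130 eV = 9.820 × 10⁻¹⁶ J.
p = √(2mKE) = √(2 × 1.884 × 10⁻²⁸ × 9.820 × 10⁻¹⁶) = 6.083 × 10⁻²² kg·m/s.
λ = h/p = 6.626 × 10⁻³⁴ / 6.083 × 10⁻²² = 1.09 × 10⁻¹² m = 1090 fm.

λ = 1090 fm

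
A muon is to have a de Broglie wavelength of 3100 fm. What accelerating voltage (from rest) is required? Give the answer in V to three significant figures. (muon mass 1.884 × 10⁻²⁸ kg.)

p = h/λ = 6.626 × 10⁻³⁴ / 3.100 × 10⁻¹² = 2.137 × 10⁻²² kg·m/s.
KE = p²/(2m) = 1.212 × 10⁻¹⁶ J.
V = KE/e = 1.212 × 10⁻¹⁶ / (1.602 × 10⁻¹⁹) = 757 V.

V = 757 V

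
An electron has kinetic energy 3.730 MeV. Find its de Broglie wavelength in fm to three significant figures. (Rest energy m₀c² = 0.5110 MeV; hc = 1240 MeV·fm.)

λ = 295 fm

Total energy E = KE + m₀c² = 3.730 + 0.5110 = 4.2410 MeV.
(pc)² = E² − (m₀c²)² = (4.2410)² − (0.5110)² = 17.72 MeV², so pc = 4.210 MeV.
λ = hc/(pc) = 1240 MeV·fm / 4.210 MeV = 295 fm.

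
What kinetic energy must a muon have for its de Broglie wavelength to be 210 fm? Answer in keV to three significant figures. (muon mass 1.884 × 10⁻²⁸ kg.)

p = h/λ = 6.626 × 10⁻³⁴ / 2.100 × 10⁻¹³ = 3.155 × 10⁻²¹ kg·m/s.
KE = p²/(2m) = (3.155 × 10⁻²¹)² / (2 × 1.884 × 10⁻²⁸) = 2.642 × 10⁻¹⁴ J = 165 keV.

KE = 165 keV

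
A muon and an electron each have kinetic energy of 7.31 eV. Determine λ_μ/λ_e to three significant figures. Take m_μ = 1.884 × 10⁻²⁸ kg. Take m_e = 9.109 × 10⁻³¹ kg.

λ_μ/λ_e = 0.0695

At fixed KE, p = √(2mKE) so λ = h/p ∝ 1/√m.
λ_μ/λ_e = √(m_e/m_μ) = √(9.109 × 10⁻³¹/1.884 × 10⁻²⁸) = √(4.835 × 10⁻³) = 0.0695.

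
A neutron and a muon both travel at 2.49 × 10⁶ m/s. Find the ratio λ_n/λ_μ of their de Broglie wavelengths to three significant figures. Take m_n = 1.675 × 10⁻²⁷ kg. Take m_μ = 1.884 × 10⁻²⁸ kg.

λ_n/λ_μ = 0.112

At fixed v, p = mv so λ = h/(mv) ∝ 1/m.
λ_n/λ_μ = m_μ/m_n = 1.884 × 10⁻²⁸/1.675 × 10⁻²⁷ = 0.112.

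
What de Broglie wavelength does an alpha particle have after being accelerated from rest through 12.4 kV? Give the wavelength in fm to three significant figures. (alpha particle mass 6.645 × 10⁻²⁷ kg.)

λ = 91.2 fm

KE = 2eV = 2 × 1.602 × 10⁻¹⁹ × 1.240 × 10⁴ = 3.973 × 10⁻¹⁵ J.
p = √(2mKE) = √(2 × 6.645 × 10⁻²⁷ × 3.973 × 10⁻¹⁵) = 7.266 × 10⁻²¹ kg·m/s.
λ = h/p = 6.626 × 10⁻³⁴ / 7.266 × 10⁻²¹ = 9.12 × 10⁻¹⁴ m = 91.2 fm.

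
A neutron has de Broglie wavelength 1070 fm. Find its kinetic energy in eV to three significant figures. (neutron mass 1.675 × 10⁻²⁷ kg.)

KE = 715 eV

p = h/λ = 6.626 × 10⁻³⁴ / 1.070 × 10⁻¹² = 6.193 × 10⁻²² kg·m/s.
KE = p²/(2m) = (6.193 × 10⁻²²)² / (2 × 1.675 × 10⁻²⁷) = 1.145 × 10⁻¹⁶ J = 715 eV.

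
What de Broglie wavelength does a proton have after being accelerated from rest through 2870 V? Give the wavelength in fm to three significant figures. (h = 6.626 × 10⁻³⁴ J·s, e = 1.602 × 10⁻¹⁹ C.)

KE = eV = 1.602 × 10⁻¹⁹ × 2870 = 4.598 × 10⁻¹⁶ J.
p = √(2mKE) = √(2 × 1.673 × 10⁻²⁷ × 4.598 × 10⁻¹⁶) = 1.240 × 10⁻²¹ kg·m/s.
λ = h/p = 6.626 × 10⁻³⁴ / 1.240 × 10⁻²¹ = 5.34 × 10⁻¹³ m = 534 fm.

λ = 534 fm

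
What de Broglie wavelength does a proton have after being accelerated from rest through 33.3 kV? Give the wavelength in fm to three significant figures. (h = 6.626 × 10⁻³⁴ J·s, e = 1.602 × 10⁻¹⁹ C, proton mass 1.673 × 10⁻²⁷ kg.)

λ = 157 fm

KE = eV = 1.602 × 10⁻¹⁹ × 3.330 × 10⁴ = 5.335 × 10⁻¹⁵ J.
p = √(2mKE) = √(2 × 1.673 × 10⁻²⁷ × 5.335 × 10⁻¹⁵) = 4.225 × 10⁻²¹ kg·m/s.
λ = h/p = 6.626 × 10⁻³⁴ / 4.225 × 10⁻²¹ = 1.57 × 10⁻¹³ m = 157 fm.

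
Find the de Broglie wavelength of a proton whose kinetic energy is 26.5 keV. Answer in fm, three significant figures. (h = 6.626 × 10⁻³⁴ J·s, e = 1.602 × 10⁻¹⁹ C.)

λ = 176 fm

KE = 26.5 keV = 4.245 × 10⁻¹⁵ J.
p = √(2mKE) = √(2 × 1.673 × 10⁻²⁷ × 4.245 × 10⁻¹⁵) = 3.769 × 10⁻²¹ kg·m/s.
λ = h/p = 6.626 × 10⁻³⁴ / 3.769 × 10⁻²¹ = 1.76 × 10⁻¹³ m = 176 fm.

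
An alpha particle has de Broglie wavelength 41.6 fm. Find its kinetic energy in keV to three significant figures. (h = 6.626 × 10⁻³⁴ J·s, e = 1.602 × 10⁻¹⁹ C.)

p = h/λ = 6.626 × 10⁻³⁴ / 4.160 × 10⁻¹⁴ = 1.593 × 10⁻²⁰ kg·m/s.
KE = p²/(2m) = (1.593 × 10⁻²⁰)² / (2 × 6.645 × 10⁻²⁷) = 1.909 × 10⁻¹⁴ J = 119 keV.

KE = 119 keV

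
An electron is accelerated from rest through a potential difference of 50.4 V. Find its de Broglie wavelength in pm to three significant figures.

KE = eV = 1.602 × 10⁻¹⁹ × 50.40 = 8.074 × 10⁻¹⁸ J.
p = √(2mKE) = √(2 × 9.109 × 10⁻³¹ × 8.074 × 10⁻¹⁸) = 3.835 × 10⁻²⁴ kg·m/s.
λ = h/p = 6.626 × 10⁻³⁴ / 3.835 × 10⁻²⁴ = 1.73 × 10⁻¹⁰ m = 173 pm.

λ = 173 pm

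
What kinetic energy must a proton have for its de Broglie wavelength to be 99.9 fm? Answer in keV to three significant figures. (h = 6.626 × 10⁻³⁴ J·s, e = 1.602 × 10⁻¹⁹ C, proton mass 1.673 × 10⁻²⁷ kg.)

p = h/λ = 6.626 × 10⁻³⁴ / 9.990 × 10⁻¹⁴ = 6.633 × 10⁻²¹ kg·m/s.
KE = p²/(2m) = (6.633 × 10⁻²¹)² / (2 × 1.673 × 10⁻²⁷) = 1.315 × 10⁻¹⁴ J = 82.1 keV.

KE = 82.1 keV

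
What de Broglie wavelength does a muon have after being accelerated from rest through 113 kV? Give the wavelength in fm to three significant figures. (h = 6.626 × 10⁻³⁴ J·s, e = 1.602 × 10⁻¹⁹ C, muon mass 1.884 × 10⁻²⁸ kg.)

λ = 254 fm

KE = eV = 1.602 × 10⁻¹⁹ × 1.130 × 10⁵ = 1.810 × 10⁻¹⁴ J.
p = √(2mKE) = √(2 × 1.884 × 10⁻²⁸ × 1.810 × 10⁻¹⁴) = 2.612 × 10⁻²¹ kg·m/s.
λ = h/p = 6.626 × 10⁻³⁴ / 2.612 × 10⁻²¹ = 2.54 × 10⁻¹³ m = 254 fm.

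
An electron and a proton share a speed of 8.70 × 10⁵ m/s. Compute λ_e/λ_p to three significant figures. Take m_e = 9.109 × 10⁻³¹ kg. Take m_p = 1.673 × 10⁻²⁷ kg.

At fixed v, p = mv so λ = h/(mv) ∝ 1/m.
λ_e/λ_p = m_p/m_e = 1.673 × 10⁻²⁷/9.109 × 10⁻³¹ = 1840.

λ_e/λ_p = 1840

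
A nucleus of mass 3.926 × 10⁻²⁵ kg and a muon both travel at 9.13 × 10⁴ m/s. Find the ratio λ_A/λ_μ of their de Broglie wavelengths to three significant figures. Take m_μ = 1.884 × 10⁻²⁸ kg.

λ_A/λ_μ = 4.80 × 10⁻⁴

At fixed v, p = mv so λ = h/(mv) ∝ 1/m.
λ_A/λ_μ = m_μ/m_A = 1.884 × 10⁻²⁸/3.926 × 10⁻²⁵ = 4.80 × 10⁻⁴.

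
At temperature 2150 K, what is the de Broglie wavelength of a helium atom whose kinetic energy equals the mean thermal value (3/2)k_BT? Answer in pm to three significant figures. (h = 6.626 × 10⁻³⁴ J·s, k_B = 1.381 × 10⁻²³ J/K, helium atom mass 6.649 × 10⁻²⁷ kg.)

λ = 27.2 pm

KE = (3/2)k_BT = 1.5 × 1.381 × 10⁻²³ × 2150 = 4.454 × 10⁻²⁰ J.
p = √(2mKE) = √(2 × 6.649 × 10⁻²⁷ × 4.454 × 10⁻²⁰) = 2.434 × 10⁻²³ kg·m/s.
λ = h/p = 2.72 × 10⁻¹¹ m = 27.2 pm.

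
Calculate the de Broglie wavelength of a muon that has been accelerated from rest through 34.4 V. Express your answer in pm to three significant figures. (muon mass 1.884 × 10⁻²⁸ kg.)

λ = 14.5 pm

KE = eV = 1.602 × 10⁻¹⁹ × 34.40 = 5.511 × 10⁻¹⁸ J.
p = √(2mKE) = √(2 × 1.884 × 10⁻²⁸ × 5.511 × 10⁻¹⁸) = 4.557 × 10⁻²³ kg·m/s.
λ = h/p = 6.626 × 10⁻³⁴ / 4.557 × 10⁻²³ = 1.45 × 10⁻¹¹ m = 14.5 pm.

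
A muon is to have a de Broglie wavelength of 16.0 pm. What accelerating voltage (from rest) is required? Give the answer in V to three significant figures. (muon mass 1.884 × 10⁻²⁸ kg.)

p = h/λ = 6.626 × 10⁻³⁴ / 1.600 × 10⁻¹¹ = 4.141 × 10⁻²³ kg·m/s.
KE = p²/(2m) = 4.551 × 10⁻¹⁸ J.
V = KE/e = 4.551 × 10⁻¹⁸ / (1.602 × 10⁻¹⁹) = 28.4 V.

V = 28.4 V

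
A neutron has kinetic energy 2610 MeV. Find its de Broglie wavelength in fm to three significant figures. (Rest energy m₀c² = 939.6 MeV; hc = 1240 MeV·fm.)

Total energy E = KE + m₀c² = 2610 + 939.6 = 3549.6 MeV.
(pc)² = E² − (m₀c²)² = (3549.6)² − (939.6)² = 1.172 × 10⁷ MeV², so pc = 3423 MeV.
λ = hc/(pc) = 1240 MeV·fm / 3423 MeV = 0.362 fm.

λ = 0.362 fm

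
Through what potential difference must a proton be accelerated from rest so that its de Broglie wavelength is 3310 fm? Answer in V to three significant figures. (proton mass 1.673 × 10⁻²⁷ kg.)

V = 74.8 V

p = h/λ = 6.626 × 10⁻³⁴ / 3.310 × 10⁻¹² = 2.002 × 10⁻²² kg·m/s.
KE = p²/(2m) = 1.198 × 10⁻¹⁷ J.
V = KE/e = 1.198 × 10⁻¹⁷ / (1.602 × 10⁻¹⁹) = 74.8 V.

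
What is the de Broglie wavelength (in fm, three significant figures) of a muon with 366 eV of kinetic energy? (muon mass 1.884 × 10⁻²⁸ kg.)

KE = 366 eV = 5.863 × 10⁻¹⁷ J.
p = √(2mKE) = √(2 × 1.884 × 10⁻²⁸ × 5.863 × 10⁻¹⁷) = 1.486 × 10⁻²² kg·m/s.
λ = h/p = 6.626 × 10⁻³⁴ / 1.486 × 10⁻²² = 4.46 × 10⁻¹² m = 4460 fm.

λ = 4460 fm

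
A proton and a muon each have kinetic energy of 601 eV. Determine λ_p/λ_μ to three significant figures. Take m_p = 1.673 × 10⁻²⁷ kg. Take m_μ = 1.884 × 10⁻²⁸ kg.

At fixed KE, p = √(2mKE) so λ = h/p ∝ 1/√m.
λ_p/λ_μ = √(m_μ/m_p) = √(1.884 × 10⁻²⁸/1.673 × 10⁻²⁷) = √(0.1126) = 0.336.

λ_p/λ_μ = 0.336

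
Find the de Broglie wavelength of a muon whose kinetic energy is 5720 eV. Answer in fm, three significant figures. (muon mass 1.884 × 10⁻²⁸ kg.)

KE = 5720 eV = 9.163 × 10⁻¹⁶ J.
p = √(2mKE) = √(2 × 1.884 × 10⁻²⁸ × 9.163 × 10⁻¹⁶) = 5.876 × 10⁻²² kg·m/s.
λ = h/p = 6.626 × 10⁻³⁴ / 5.876 × 10⁻²² = 1.13 × 10⁻¹² m = 1130 fm.

λ = 1130 fm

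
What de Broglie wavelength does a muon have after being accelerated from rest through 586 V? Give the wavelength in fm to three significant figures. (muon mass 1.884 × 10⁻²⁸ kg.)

λ = 3520 fm

KE = eV = 1.602 × 10⁻¹⁹ × 586.0 = 9.388 × 10⁻¹⁷ J.
p = √(2mKE) = √(2 × 1.884 × 10⁻²⁸ × 9.388 × 10⁻¹⁷) = 1.881 × 10⁻²² kg·m/s.
λ = h/p = 6.626 × 10⁻³⁴ / 1.881 × 10⁻²² = 3.52 × 10⁻¹² m = 3520 fm.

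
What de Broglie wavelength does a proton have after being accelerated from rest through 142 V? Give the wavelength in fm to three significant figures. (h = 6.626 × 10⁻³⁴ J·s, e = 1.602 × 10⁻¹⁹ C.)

KE = eV = 1.602 × 10⁻¹⁹ × 142.0 = 2.275 × 10⁻¹⁷ J.
p = √(2mKE) = √(2 × 1.673 × 10⁻²⁷ × 2.275 × 10⁻¹⁷) = 2.759 × 10⁻²² kg·m/s.
λ = h/p = 6.626 × 10⁻³⁴ / 2.759 × 10⁻²² = 2.40 × 10⁻¹² m = 2400 fm.

λ = 2400 fm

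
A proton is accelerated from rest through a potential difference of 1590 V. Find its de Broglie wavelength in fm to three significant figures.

KE = eV = 1.602 × 10⁻¹⁹ × 1590 = 2.547 × 10⁻¹⁶ J.
p = √(2mKE) = √(2 × 1.673 × 10⁻²⁷ × 2.547 × 10⁻¹⁶) = 9.232 × 10⁻²² kg·m/s.
λ = h/p = 6.626 × 10⁻³⁴ / 9.232 × 10⁻²² = 7.18 × 10⁻¹³ m = 718 fm.

λ = 718 fm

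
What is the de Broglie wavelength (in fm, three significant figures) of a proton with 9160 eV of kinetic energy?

KE = 9160 eV = 1.467 × 10⁻¹⁵ J.
p = √(2mKE) = √(2 × 1.673 × 10⁻²⁷ × 1.467 × 10⁻¹⁵) = 2.216 × 10⁻²¹ kg·m/s.
λ = h/p = 6.626 × 10⁻³⁴ / 2.216 × 10⁻²¹ = 2.99 × 10⁻¹³ m = 299 fm.

λ = 299 fm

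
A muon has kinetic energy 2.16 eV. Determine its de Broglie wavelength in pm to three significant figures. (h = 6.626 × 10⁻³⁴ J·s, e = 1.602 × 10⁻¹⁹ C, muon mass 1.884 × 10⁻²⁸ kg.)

KE = 2.16 eV = 3.460 × 10⁻¹⁹ J.
p = √(2mKE) = √(2 × 1.884 × 10⁻²⁸ × 3.460 × 10⁻¹⁹) = 1.142 × 10⁻²³ kg·m/s.
λ = h/p = 6.626 × 10⁻³⁴ / 1.142 × 10⁻²³ = 5.80 × 10⁻¹¹ m = 58.0 pm.

λ = 58.0 pm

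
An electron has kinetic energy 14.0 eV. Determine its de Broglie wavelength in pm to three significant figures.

KE = 14.0 eV = 2.243 × 10⁻¹⁸ J.
p = √(2mKE) = √(2 × 9.109 × 10⁻³¹ × 2.243 × 10⁻¹⁸) = 2.021 × 10⁻²⁴ kg·m/s.
λ = h/p = 6.626 × 10⁻³⁴ / 2.021 × 10⁻²⁴ = 3.28 × 10⁻¹⁰ m = 328 pm.

λ = 328 pm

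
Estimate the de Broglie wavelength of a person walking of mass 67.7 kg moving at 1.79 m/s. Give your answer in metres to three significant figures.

λ = 5.47 × 10⁻³⁶ m

p = mv = 67.7 × 1.79 = 1.212 × 10² kg·m/s.
λ = h/p = 6.626 × 10⁻³⁴ / 1.212 × 10² = 5.47 × 10⁻³⁶ m.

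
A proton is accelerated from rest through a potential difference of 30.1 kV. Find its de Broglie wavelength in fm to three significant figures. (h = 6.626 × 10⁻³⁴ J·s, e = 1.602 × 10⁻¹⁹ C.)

KE = eV = 1.602 × 10⁻¹⁹ × 3.010 × 10⁴ = 4.822 × 10⁻¹⁵ J.
p = √(2mKE) = √(2 × 1.673 × 10⁻²⁷ × 4.822 × 10⁻¹⁵) = 4.017 × 10⁻²¹ kg·m/s.
λ = h/p = 6.626 × 10⁻³⁴ / 4.017 × 10⁻²¹ = 1.65 × 10⁻¹³ m = 165 fm.

λ = 165 fm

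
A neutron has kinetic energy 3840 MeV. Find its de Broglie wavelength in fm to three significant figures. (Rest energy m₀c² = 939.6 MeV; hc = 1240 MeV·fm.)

Total energy E = KE + m₀c² = 3840 + 939.6 = 4779.6 MeV.
(pc)² = E² − (m₀c²)² = (4779.6)² − (939.6)² = 2.196 × 10⁷ MeV², so pc = 4686 MeV.
λ = hc/(pc) = 1240 MeV·fm / 4686 MeV = 0.265 fm.

λ = 0.265 fm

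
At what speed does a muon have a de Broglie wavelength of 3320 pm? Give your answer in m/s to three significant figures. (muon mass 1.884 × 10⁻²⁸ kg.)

p = h/λ = 6.626 × 10⁻³⁴ / 3.320 × 10⁻⁹ = 1.996 × 10⁻²⁵ kg·m/s.
v = p/m = 1.996 × 10⁻²⁵ / 1.884 × 10⁻²⁸ = 1.06 × 10³ m/s = 1060 m/s.

v = 1060 m/s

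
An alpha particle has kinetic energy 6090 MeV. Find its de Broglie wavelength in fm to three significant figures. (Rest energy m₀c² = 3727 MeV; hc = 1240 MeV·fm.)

Total energy E = KE + m₀c² = 6090 + 3727 = 9817 MeV.
(pc)² = E² − (m₀c²)² = (9817)² − (3727)² = 8.248 × 10⁷ MeV², so pc = 9082 MeV.
λ = hc/(pc) = 1240 MeV·fm / 9082 MeV = 0.137 fm.

λ = 0.137 fm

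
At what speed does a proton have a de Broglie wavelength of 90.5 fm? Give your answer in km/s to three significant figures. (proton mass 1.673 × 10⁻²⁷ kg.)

p = h/λ = 6.626 × 10⁻³⁴ / 9.050 × 10⁻¹⁴ = 7.322 × 10⁻²¹ kg·m/s.
v = p/m = 7.322 × 10⁻²¹ / 1.673 × 10⁻²⁷ = 4.38 × 10⁶ m/s = 4380 km/s.

v = 4380 km/s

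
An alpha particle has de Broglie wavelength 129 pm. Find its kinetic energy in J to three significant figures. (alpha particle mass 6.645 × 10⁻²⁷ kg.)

KE = 1.99 × 10⁻²¹ J

p = h/λ = 6.626 × 10⁻³⁴ / 1.290 × 10⁻¹⁰ = 5.136 × 10⁻²⁴ kg·m/s.
KE = p²/(2m) = (5.136 × 10⁻²⁴)² / (2 × 6.645 × 10⁻²⁷) = 1.985 × 10⁻²¹ J = 1.99 × 10⁻²¹ J.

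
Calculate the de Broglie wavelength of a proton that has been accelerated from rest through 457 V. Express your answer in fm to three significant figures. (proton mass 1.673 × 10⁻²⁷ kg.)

KE = eV = 1.602 × 10⁻¹⁹ × 457.0 = 7.321 × 10⁻¹⁷ J.
p = √(2mKE) = √(2 × 1.673 × 10⁻²⁷ × 7.321 × 10⁻¹⁷) = 4.949 × 10⁻²² kg·m/s.
λ = h/p = 6.626 × 10⁻³⁴ / 4.949 × 10⁻²² = 1.34 × 10⁻¹² m = 1340 fm.

λ = 1340 fm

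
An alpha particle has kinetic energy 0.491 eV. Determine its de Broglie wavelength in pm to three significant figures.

KE = 0.491 eV = 7.866 × 10⁻²⁰ J.
p = √(2mKE) = √(2 × 6.645 × 10⁻²⁷ × 7.866 × 10⁻²⁰) = 3.233 × 10⁻²³ kg·m/s.
λ = h/p = 6.626 × 10⁻³⁴ / 3.233 × 10⁻²³ = 2.05 × 10⁻¹¹ m = 20.5 pm.

λ = 20.5 pm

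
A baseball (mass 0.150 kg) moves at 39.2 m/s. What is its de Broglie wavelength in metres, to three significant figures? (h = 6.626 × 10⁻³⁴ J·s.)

p = mv = 0.150 × 39.2 = 5.880 kg·m/s.
λ = h/p = 6.626 × 10⁻³⁴ / 5.880 = 1.13 × 10⁻³⁴ m.

λ = 1.13 × 10⁻³⁴ m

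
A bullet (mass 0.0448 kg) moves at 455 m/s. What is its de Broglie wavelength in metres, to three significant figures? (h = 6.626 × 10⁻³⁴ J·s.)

p = mv = 0.0448 × 455 = 2.038 × 10¹ kg·m/s.
λ = h/p = 6.626 × 10⁻³⁴ / 2.038 × 10¹ = 3.25 × 10⁻³⁵ m.

λ = 3.25 × 10⁻³⁵ m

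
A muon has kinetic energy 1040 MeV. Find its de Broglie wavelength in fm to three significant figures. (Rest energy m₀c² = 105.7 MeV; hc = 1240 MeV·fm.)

λ = 1.09 fm

Total energy E = KE + m₀c² = 1040 + 105.7 = 1145.7 MeV.
(pc)² = E² − (m₀c²)² = (1145.7)² − (105.7)² = 1.301 × 10⁶ MeV², so pc = 1141 MeV.
λ = hc/(pc) = 1240 MeV·fm / 1141 MeV = 1.09 fm.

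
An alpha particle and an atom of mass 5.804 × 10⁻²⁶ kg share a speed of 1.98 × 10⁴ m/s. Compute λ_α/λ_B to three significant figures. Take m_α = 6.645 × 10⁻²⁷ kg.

λ_α/λ_B = 8.73

At fixed v, p = mv so λ = h/(mv) ∝ 1/m.
λ_α/λ_B = m_B/m_α = 5.804 × 10⁻²⁶/6.645 × 10⁻²⁷ = 8.73.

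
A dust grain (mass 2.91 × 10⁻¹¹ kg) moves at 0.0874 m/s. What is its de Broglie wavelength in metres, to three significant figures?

λ = 2.61 × 10⁻²² m

p = mv = 2.91 × 10⁻¹¹ × 0.0874 = 2.543 × 10⁻¹² kg·m/s.
λ = h/p = 6.626 × 10⁻³⁴ / 2.543 × 10⁻¹² = 2.61 × 10⁻²² m.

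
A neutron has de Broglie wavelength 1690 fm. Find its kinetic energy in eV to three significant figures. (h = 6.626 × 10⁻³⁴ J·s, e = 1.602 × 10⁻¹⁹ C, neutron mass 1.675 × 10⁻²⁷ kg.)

KE = 286 eV

p = h/λ = 6.626 × 10⁻³⁴ / 1.690 × 10⁻¹² = 3.921 × 10⁻²² kg·m/s.
KE = p²/(2m) = (3.921 × 10⁻²²)² / (2 × 1.675 × 10⁻²⁷) = 4.589 × 10⁻¹⁷ J = 286 eV.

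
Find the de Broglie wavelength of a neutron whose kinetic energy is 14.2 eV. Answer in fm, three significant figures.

λ = 7590 fm

KE = 14.2 eV = 2.275 × 10⁻¹⁸ J.
p = √(2mKE) = √(2 × 1.675 × 10⁻²⁷ × 2.275 × 10⁻¹⁸) = 8.730 × 10⁻²³ kg·m/s.
λ = h/p = 6.626 × 10⁻³⁴ / 8.730 × 10⁻²³ = 7.59 × 10⁻¹² m = 7590 fm.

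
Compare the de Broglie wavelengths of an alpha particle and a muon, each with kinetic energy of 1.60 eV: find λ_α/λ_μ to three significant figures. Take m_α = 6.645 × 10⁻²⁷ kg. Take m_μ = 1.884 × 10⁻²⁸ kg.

λ_α/λ_μ = 0.168

At fixed KE, p = √(2mKE) so λ = h/p ∝ 1/√m.
λ_α/λ_μ = √(m_μ/m_α) = √(1.884 × 10⁻²⁸/6.645 × 10⁻²⁷) = √(0.02835) = 0.168.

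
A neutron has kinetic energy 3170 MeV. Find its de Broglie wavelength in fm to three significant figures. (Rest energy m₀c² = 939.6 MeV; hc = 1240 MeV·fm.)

λ = 0.310 fm

Total energy E = KE + m₀c² = 3170 + 939.6 = 4109.6 MeV.
(pc)² = E² − (m₀c²)² = (4109.6)² − (939.6)² = 1.601 × 10⁷ MeV², so pc = 4001 MeV.
λ = hc/(pc) = 1240 MeV·fm / 4001 MeV = 0.310 fm.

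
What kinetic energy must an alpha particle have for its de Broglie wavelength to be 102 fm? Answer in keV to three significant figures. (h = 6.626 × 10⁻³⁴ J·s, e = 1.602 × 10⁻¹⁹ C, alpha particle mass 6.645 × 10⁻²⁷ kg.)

p = h/λ = 6.626 × 10⁻³⁴ / 1.020 × 10⁻¹³ = 6.496 × 10⁻²¹ kg·m/s.
KE = p²/(2m) = (6.496 × 10⁻²¹)² / (2 × 6.645 × 10⁻²⁷) = 3.175 × 10⁻¹⁵ J = 19.8 keV.

KE = 19.8 keV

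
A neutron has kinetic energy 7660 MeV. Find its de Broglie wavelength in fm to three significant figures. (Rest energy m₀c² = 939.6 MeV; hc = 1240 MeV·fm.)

λ = 0.145 fm

Total energy E = KE + m₀c² = 7660 + 939.6 = 8599.6 MeV.
(pc)² = E² − (m₀c²)² = (8599.6)² − (939.6)² = 7.307 × 10⁷ MeV², so pc = 8548 MeV.
λ = hc/(pc) = 1240 MeV·fm / 8548 MeV = 0.145 fm.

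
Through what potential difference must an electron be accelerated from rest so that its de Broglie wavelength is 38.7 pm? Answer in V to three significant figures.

V = 1000 V

p = h/λ = 6.626 × 10⁻³⁴ / 3.870 × 10⁻¹¹ = 1.712 × 10⁻²³ kg·m/s.
KE = p²/(2m) = 1.609 × 10⁻¹⁶ J.
V = KE/e = 1.609 × 10⁻¹⁶ / (1.602 × 10⁻¹⁹) = 1000 V.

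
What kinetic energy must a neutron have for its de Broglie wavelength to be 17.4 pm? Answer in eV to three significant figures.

p = h/λ = 6.626 × 10⁻³⁴ / 1.740 × 10⁻¹¹ = 3.808 × 10⁻²³ kg·m/s.
KE = p²/(2m) = (3.808 × 10⁻²³)² / (2 × 1.675 × 10⁻²⁷) = 4.329 × 10⁻¹⁹ J = 2.70 eV.

KE = 2.70 eV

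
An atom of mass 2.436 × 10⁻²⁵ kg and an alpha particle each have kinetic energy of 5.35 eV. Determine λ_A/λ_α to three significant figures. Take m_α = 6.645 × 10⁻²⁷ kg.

At fixed KE, p = √(2mKE) so λ = h/p ∝ 1/√m.
λ_A/λ_α = √(m_α/m_A) = √(6.645 × 10⁻²⁷/2.436 × 10⁻²⁵) = √(0.02728) = 0.165.

λ_A/λ_α = 0.165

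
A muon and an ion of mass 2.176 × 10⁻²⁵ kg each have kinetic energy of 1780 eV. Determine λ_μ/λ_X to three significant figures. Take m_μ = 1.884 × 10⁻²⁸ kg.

λ_μ/λ_X = 34.0

At fixed KE, p = √(2mKE) so λ = h/p ∝ 1/√m.
λ_μ/λ_X = √(m_X/m_μ) = √(2.176 × 10⁻²⁵/1.884 × 10⁻²⁸) = √(1155) = 34.0.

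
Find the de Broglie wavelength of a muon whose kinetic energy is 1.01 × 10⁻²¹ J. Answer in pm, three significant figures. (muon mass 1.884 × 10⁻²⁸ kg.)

p = √(2mKE) = √(2 × 1.884 × 10⁻²⁸ × 1.010 × 10⁻²¹) = 6.169 × 10⁻²⁵ kg·m/s.
λ = h/p = 6.626 × 10⁻³⁴ / 6.169 × 10⁻²⁵ = 1.07 × 10⁻⁹ m = 1070 pm.

λ = 1070 pm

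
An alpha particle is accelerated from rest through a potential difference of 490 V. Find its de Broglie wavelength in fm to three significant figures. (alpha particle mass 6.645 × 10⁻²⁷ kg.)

λ = 459 fm

KE = 2eV = 2 × 1.602 × 10⁻¹⁹ × 490.0 = 1.570 × 10⁻¹⁶ J.
p = √(2mKE) = √(2 × 6.645 × 10⁻²⁷ × 1.570 × 10⁻¹⁶) = 1.444 × 10⁻²¹ kg·m/s.
λ = h/p = 6.626 × 10⁻³⁴ / 1.444 × 10⁻²¹ = 4.59 × 10⁻¹³ m = 459 fm.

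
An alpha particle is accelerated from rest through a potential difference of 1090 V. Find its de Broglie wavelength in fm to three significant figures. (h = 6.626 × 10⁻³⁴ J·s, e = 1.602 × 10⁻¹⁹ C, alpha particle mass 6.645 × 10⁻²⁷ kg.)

KE = 2eV = 2 × 1.602 × 10⁻¹⁹ × 1090 = 3.492 × 10⁻¹⁶ J.
p = √(2mKE) = √(2 × 6.645 × 10⁻²⁷ × 3.492 × 10⁻¹⁶) = 2.154 × 10⁻²¹ kg·m/s.
λ = h/p = 6.626 × 10⁻³⁴ / 2.154 × 10⁻²¹ = 3.08 × 10⁻¹³ m = 308 fm.

λ = 308 fm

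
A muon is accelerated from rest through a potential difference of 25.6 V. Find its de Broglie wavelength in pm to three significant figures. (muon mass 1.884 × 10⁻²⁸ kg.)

KE = eV = 1.602 × 10⁻¹⁹ × 25.60 = 4.101 × 10⁻¹⁸ J.
p = √(2mKE) = √(2 × 1.884 × 10⁻²⁸ × 4.101 × 10⁻¹⁸) = 3.931 × 10⁻²³ kg·m/s.
λ = h/p = 6.626 × 10⁻³⁴ / 3.931 × 10⁻²³ = 1.69 × 10⁻¹¹ m = 16.9 pm.

λ = 16.9 pm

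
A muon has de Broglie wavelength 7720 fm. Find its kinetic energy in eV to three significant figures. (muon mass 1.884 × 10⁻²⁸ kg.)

p = h/λ = 6.626 × 10⁻³⁴ / 7.720 × 10⁻¹² = 8.583 × 10⁻²³ kg·m/s.
KE = p²/(2m) = (8.583 × 10⁻²³)² / (2 × 1.884 × 10⁻²⁸) = 1.955 × 10⁻¹⁷ J = 122 eV.

KE = 122 eV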